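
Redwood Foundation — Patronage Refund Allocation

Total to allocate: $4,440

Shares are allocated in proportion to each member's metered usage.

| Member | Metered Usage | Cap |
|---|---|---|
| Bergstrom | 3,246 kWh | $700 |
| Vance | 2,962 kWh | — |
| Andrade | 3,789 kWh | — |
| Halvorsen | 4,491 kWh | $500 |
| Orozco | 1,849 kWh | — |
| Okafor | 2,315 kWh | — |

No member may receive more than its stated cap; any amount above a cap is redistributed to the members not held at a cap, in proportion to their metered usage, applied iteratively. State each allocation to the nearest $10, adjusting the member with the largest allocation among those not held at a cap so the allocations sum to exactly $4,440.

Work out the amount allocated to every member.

Metered usage total: 18,652.
Pro-rata shares before constraints: Bergstrom 772.69; Vance 705.09; Andrade 901.95; Halvorsen 1,069.06; Orozco 440.14; Okafor 551.07.
Held at cap: Bergstrom ($700), Halvorsen ($500); balance $3,240 reallocated over remaining metered usage 10,915.
Remaining shares: Vance 879.24 → $880; Andrade 1,124.72 → $1,120; Orozco 548.86 → $550; Okafor 687.18 → $690.

Bergstrom: $700 · Vance: $880 · Andrade: $1,120 · Halvorsen: $500 · Orozco: $550 · Okafor: $690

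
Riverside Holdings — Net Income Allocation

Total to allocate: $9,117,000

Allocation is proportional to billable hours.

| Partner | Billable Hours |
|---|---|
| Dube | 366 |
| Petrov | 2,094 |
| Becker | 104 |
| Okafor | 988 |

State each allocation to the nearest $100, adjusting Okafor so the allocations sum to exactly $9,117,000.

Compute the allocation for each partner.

Total billable hours = 3,552.
Raw shares: Dube 366/3,552 × $9,117,000 = 939,420.61; Petrov 2,094/3,552 × $9,117,000 = 5,374,717.91; Becker 104/3,552 × $9,117,000 = 266,939.19; Okafor 988/3,552 × $9,117,000 = 2,535,922.30.
After rounding ($100): Dube $939,400; Petrov $5,374,700; Becker $266,900; Okafor $2,535,900. Sum = $9,116,900.
Difference $9,117,000 − $9,116,900 = +$100 applied to Okafor: Okafor becomes $2,536,000.

Dube: $939,400 | Petrov: $5,374,700 | Becker: $266,900 | Okafor: $2,536,000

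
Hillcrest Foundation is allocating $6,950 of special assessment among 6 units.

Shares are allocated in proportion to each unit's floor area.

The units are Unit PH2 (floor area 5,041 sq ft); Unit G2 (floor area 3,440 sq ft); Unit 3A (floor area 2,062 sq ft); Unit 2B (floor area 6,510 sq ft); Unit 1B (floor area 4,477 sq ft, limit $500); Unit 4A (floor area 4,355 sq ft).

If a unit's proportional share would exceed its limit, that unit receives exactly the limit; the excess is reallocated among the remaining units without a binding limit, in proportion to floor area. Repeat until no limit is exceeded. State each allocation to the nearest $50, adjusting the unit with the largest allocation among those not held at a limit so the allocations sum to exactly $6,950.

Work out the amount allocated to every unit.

Unit PH2: $1,500; Unit G2: $1,050; Unit 3A: $600; Unit 2B: $2,000; Unit 1B: $500; Unit 4A: $1,300

Floor area total: 25,885.
Pro-rata shares before constraints: Unit PH2 1,353.48; Unit G2 923.62; Unit 3A 553.64; Unit 2B 1,747.90; Unit 1B 1,202.05; Unit 4A 1,169.30.
Cap binds for Unit 1B ($500); residual $6,450 reallocated over remaining floor area 21,408.
Remaining shares: Unit PH2 1,518.80 → $1,500; Unit G2 1,036.43 → $1,050; Unit 3A 621.26 → $600; Unit 2B 1,961.39 → $1,950; Unit 4A 1,312.11 → $1,300.
Rounding difference +$50 applied to Unit 2B → $2,000.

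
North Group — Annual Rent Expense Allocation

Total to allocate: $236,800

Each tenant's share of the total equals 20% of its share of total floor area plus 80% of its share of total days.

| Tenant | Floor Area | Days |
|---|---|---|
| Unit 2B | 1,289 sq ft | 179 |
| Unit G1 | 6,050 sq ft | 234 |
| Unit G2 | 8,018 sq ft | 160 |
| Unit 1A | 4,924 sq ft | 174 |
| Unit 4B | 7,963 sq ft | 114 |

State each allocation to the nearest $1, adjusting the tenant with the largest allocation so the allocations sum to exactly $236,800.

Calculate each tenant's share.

Unit 2B: $41,546 · Unit G1: $61,630 · Unit G2: $48,648 · Unit 1A: $46,541 · Unit 4B: $38,435

Totals — floor area 28,244, days 861.
Composite weights (20% floor area + 80% days): Unit 2B 0.1754; Unit G1 0.2603; Unit G2 0.2054; Unit 1A 0.1965; Unit 4B 0.1623.
Pro-rata amounts: Unit 2B 41,545.57; Unit G1 61,630.17; Unit G2 48,648.43; Unit 1A 46,540.69; Unit 4B 38,435.14.
At nearest $1: Unit 2B $41,546; Unit G1 $61,630; Unit G2 $48,648; Unit 1A $46,541; Unit 4B $38,435. Sum = $236,800.
Sum already equals the total — no adjustment.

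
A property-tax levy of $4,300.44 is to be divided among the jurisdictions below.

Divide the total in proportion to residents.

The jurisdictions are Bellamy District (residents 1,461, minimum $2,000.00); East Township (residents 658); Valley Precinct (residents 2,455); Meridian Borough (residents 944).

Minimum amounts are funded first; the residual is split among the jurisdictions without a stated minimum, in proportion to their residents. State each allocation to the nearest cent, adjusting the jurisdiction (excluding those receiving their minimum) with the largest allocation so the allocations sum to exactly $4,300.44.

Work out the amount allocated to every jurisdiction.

Bellamy District: $2,000.00 · East Township: $373.11 · Valley Precinct: $1,392.05 · Meridian Borough: $535.28

Guaranteed amounts: Bellamy District $2,000.00. Remaining pool $2,300.44.
Remaining pool split over remaining residents 4,057: East Township 373.1056 → $373.11; Valley Precinct 1,392.0582 → $1,392.06; Meridian Borough 535.2762 → $535.28.
Rounding difference −$0.01 applied to Valley Precinct → $1,392.05.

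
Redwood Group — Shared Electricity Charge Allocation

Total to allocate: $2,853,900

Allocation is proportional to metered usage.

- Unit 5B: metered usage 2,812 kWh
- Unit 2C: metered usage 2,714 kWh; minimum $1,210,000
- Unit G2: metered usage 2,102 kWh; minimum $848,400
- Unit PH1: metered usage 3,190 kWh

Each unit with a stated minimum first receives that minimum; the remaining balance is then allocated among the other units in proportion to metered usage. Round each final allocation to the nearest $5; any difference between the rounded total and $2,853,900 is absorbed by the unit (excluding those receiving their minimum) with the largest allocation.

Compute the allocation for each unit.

Minimums first: Unit 2C $1,210,000; Unit G2 $848,400. Remaining pool $795,500.
Remaining pool split over remaining metered usage 6,002: Unit 5B 372,700.10 → $372,700; Unit PH1 422,799.90 → $422,800.

Unit 5B: $372,700 | Unit 2C: $1,210,000 | Unit G2: $848,400 | Unit PH1: $422,800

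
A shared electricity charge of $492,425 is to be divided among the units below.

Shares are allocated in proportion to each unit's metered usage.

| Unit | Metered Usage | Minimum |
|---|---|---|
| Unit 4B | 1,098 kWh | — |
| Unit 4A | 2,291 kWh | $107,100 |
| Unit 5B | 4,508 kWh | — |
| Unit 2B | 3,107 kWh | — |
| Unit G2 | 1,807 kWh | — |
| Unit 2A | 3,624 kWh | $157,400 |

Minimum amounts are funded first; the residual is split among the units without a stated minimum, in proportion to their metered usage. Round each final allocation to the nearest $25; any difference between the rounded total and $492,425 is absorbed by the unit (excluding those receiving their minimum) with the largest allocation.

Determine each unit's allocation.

Unit 4B: $23,800 | Unit 4A: $107,100 | Unit 5B: $97,650 | Unit 2B: $67,325 | Unit G2: $39,150 | Unit 2A: $157,400

Guaranteed amounts: Unit 4A $107,100; Unit 2A $157,400. Balance $227,925.
Balance split over remaining metered usage 10,520: Unit 4B 23,789.13 → $23,800; Unit 5B 97,669.76 → $97,675; Unit 2B 67,315.87 → $67,325; Unit G2 39,150.24 → $39,150.
Rounding difference −$25 applied to Unit 5B → $97,650.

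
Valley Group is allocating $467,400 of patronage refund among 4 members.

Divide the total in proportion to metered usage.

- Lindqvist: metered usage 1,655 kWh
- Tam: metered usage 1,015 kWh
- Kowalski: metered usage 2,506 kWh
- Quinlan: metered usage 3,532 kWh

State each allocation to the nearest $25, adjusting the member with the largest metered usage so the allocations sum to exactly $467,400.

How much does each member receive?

Lindqvist: $88,825 · Tam: $54,475 · Kowalski: $134,500 · Quinlan: $189,600

Sum of metered usage: 8,708.
Raw shares: Lindqvist 1,655/8,708 × $467,400 = 88,831.76; Tam 1,015/8,708 × $467,400 = 54,479.90; Kowalski 2,506/8,708 × $467,400 = 134,509.00; Quinlan 3,532/8,708 × $467,400 = 189,579.33.
After rounding ($25): Lindqvist $88,825; Tam $54,475; Kowalski $134,500; Quinlan $189,575. Sum = $467,375.
Difference $467,400 − $467,375 = +$25 applied to largest metered usage (Quinlan): Quinlan becomes $189,600.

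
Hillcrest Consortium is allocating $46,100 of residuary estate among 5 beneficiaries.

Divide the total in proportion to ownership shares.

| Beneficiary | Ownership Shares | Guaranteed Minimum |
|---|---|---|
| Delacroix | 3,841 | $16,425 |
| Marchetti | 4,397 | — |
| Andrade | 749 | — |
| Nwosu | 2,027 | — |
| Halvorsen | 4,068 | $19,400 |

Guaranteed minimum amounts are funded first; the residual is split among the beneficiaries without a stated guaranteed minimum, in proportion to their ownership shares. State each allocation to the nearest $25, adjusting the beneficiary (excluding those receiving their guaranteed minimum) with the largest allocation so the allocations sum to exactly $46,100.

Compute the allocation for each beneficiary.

Delacroix: $16,425; Marchetti: $6,300; Andrade: $1,075; Nwosu: $2,900; Halvorsen: $19,400

Guaranteed amounts: Delacroix $16,425; Halvorsen $19,400. Remaining pool $10,275.
Remaining pool split over remaining ownership shares 7,173: Marchetti 6,298.50 → $6,300; Andrade 1,072.91 → $1,075; Nwosu 2,903.59 → $2,900.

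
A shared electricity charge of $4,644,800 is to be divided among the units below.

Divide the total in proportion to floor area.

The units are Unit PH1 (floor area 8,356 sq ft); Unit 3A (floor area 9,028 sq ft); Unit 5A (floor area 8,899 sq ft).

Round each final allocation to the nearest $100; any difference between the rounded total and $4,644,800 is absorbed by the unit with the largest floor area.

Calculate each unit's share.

Unit PH1: $1,476,700 | Unit 3A: $1,595,400 | Unit 5A: $1,572,700

Floor area total: 26,283.
Proportional shares: Unit PH1 8,356/26,283 × $4,644,800 = 1,476,694.02; Unit 3A 9,028/26,283 × $4,644,800 = 1,595,451.60; Unit 5A 8,899/26,283 × $4,644,800 = 1,572,654.38.
At nearest $100: Unit PH1 $1,476,700; Unit 3A $1,595,500; Unit 5A $1,572,700. Sum = $4,644,900.
Difference $4,644,800 − $4,644,900 = −$100 applied to largest floor area (Unit 3A): Unit 3A becomes $1,595,400.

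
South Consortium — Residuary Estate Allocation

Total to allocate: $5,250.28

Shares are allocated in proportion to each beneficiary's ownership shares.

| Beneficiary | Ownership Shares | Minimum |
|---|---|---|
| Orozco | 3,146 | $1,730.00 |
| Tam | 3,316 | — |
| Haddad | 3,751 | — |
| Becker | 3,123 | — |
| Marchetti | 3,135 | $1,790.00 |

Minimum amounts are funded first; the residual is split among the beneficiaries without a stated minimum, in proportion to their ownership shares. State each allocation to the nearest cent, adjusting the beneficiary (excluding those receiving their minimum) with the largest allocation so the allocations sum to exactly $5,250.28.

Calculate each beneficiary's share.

Orozco: $1,730.00; Tam: $563.06; Haddad: $636.93; Becker: $530.29; Marchetti: $1,790.00

Fund the minimums — Orozco $1,730.00; Marchetti $1,790.00. Balance $1,730.28.
Balance split over remaining ownership shares 10,190: Tam 563.0627 → $563.06; Haddad 636.9264 → $636.93; Becker 530.2909 → $530.29.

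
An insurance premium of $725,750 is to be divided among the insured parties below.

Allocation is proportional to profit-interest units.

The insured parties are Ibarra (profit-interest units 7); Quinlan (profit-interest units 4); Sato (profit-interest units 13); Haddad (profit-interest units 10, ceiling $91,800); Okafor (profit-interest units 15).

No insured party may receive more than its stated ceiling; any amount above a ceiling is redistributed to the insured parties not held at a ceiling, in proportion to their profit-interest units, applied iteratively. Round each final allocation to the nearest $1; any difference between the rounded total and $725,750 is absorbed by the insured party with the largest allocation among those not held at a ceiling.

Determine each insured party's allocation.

Ibarra: $113,786 · Quinlan: $65,021 · Sato: $211,317 · Haddad: $91,800 · Okafor: $243,826

Total profit-interest units = 49.
Proportional shares (ignoring caps): Ibarra 103,678.57; Quinlan 59,244.90; Sato 192,545.92; Haddad 148,112.24; Okafor 222,168.37.
Capped: Haddad ($91,800); balance $633,950 reallocated over remaining profit-interest units 39.
Shares after redistribution: Ibarra 113,785.90 → $113,786; Quinlan 65,020.51 → $65,021; Sato 211,316.67 → $211,317; Okafor 243,826.92 → $243,827.
Rounding difference −$1 applied to Okafor → $243,826.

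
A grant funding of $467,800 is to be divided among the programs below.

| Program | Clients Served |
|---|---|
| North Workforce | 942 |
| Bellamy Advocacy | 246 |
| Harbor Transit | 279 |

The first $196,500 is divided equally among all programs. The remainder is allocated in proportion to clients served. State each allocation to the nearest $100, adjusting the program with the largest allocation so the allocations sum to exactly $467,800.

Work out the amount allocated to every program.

North Workforce: $239,700 | Bellamy Advocacy: $111,000 | Harbor Transit: $117,100

First tranche $196,500 split equally: $65,500 each.
Remainder $271,300 by clients served (total 1,467): North Workforce 174,209.00 → $174,200; Bellamy Advocacy 45,494.07 → $45,500; Harbor Transit 51,596.93 → $51,600.
Totals: North Workforce $65,500 + $174,200 = $239,700; Bellamy Advocacy $65,500 + $45,500 = $111,000; Harbor Transit $65,500 + $51,600 = $117,100.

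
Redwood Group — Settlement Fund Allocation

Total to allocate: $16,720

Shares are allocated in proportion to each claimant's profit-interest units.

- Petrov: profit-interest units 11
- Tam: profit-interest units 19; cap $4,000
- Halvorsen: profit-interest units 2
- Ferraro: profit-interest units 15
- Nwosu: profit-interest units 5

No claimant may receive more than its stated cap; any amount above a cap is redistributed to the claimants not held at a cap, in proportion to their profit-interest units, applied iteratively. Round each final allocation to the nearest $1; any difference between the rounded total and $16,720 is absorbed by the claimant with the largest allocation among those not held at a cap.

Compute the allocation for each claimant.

Total profit-interest units = 52.
Proportional shares (ignoring caps): Petrov 3,536.92; Tam 6,109.23; Halvorsen 643.08; Ferraro 4,823.08; Nwosu 1,607.69.
Capped: Tam ($4,000); remaining pool $12,720 reallocated over remaining profit-interest units 33.
Remaining shares: Petrov 4,240.00 → $4,240; Halvorsen 770.91 → $771; Ferraro 5,781.82 → $5,782; Nwosu 1,927.27 → $1,927.

Petrov: $4,240 · Tam: $4,000 · Halvorsen: $771 · Ferraro: $5,782 · Nwosu: $1,927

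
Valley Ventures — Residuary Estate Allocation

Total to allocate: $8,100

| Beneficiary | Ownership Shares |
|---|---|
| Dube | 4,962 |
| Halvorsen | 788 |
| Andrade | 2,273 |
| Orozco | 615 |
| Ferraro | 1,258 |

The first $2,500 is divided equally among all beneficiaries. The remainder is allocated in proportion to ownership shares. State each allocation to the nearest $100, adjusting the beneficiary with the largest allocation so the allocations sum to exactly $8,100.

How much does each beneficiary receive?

Dube: $3,400; Halvorsen: $900; Andrade: $1,800; Orozco: $800; Ferraro: $1,200

First tranche $2,500 split equally: $500 each.
Remainder $5,600 by ownership shares (total 9,896): Dube 2,807.92 → $2,800; Halvorsen 445.92 → $400; Andrade 1,286.26 → $1,300; Orozco 348.02 → $300; Ferraro 711.88 → $700.
Rounding difference +$100 on remainder applied to Dube.
Totals: Dube $500 + $2,900 = $3,400; Halvorsen $500 + $400 = $900; Andrade $500 + $1,300 = $1,800; Orozco $500 + $300 = $800; Ferraro $500 + $700 = $1,200.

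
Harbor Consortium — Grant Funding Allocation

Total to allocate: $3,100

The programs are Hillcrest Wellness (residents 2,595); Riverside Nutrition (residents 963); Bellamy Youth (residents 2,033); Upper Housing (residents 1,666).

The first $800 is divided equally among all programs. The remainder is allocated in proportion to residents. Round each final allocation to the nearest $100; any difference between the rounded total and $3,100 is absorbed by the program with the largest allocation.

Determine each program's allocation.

First tranche $800 split equally: $200 each.
Remainder $2,300 by residents (total 7,257): Hillcrest Wellness 822.45 → $800; Riverside Nutrition 305.21 → $300; Bellamy Youth 644.33 → $600; Upper Housing 528.01 → $500.
Rounding difference +$100 on remainder applied to Hillcrest Wellness.
Totals: Hillcrest Wellness $200 + $900 = $1,100; Riverside Nutrition $200 + $300 = $500; Bellamy Youth $200 + $600 = $800; Upper Housing $200 + $500 = $700.

Hillcrest Wellness: $1,100 · Riverside Nutrition: $500 · Bellamy Youth: $800 · Upper Housing: $700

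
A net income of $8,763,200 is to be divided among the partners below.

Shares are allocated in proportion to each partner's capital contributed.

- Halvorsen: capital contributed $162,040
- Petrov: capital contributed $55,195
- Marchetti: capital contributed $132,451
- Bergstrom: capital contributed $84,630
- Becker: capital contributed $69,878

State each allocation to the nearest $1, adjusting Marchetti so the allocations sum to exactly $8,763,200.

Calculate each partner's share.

Halvorsen: $2,816,354 · Petrov: $959,323 · Marchetti: $2,302,080 · Bergstrom: $1,470,921 · Becker: $1,214,522

Sum of capital contributed: 504,194.
Raw shares: Halvorsen 162,040/504,194 × $8,763,200 = 2,816,354.28; Petrov 55,195/504,194 × $8,763,200 = 959,322.85; Marchetti 132,451/504,194 × $8,763,200 = 2,302,079.36; Bergstrom 84,630/504,194 × $8,763,200 = 1,470,921.15; Becker 69,878/504,194 × $8,763,200 = 1,214,522.37.
At nearest $1: Halvorsen $2,816,354; Petrov $959,323; Marchetti $2,302,079; Bergstrom $1,470,921; Becker $1,214,522. Sum = $8,763,199.
Difference $8,763,200 − $8,763,199 = +$1 applied to Marchetti: Marchetti becomes $2,302,080.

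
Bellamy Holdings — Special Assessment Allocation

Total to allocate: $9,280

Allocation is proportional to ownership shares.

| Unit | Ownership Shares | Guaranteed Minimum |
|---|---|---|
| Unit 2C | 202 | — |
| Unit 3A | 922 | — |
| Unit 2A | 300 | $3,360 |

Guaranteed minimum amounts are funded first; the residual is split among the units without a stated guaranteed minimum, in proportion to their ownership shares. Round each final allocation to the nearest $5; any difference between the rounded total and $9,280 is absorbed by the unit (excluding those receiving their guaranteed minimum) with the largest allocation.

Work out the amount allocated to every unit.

Unit 2C: $1,065; Unit 3A: $4,855; Unit 2A: $3,360

Guaranteed amounts: Unit 2A $3,360. Remaining pool $5,920.
Remaining pool split over remaining ownership shares 1,124: Unit 2C 1,063.91 → $1,065; Unit 3A 4,856.09 → $4,855.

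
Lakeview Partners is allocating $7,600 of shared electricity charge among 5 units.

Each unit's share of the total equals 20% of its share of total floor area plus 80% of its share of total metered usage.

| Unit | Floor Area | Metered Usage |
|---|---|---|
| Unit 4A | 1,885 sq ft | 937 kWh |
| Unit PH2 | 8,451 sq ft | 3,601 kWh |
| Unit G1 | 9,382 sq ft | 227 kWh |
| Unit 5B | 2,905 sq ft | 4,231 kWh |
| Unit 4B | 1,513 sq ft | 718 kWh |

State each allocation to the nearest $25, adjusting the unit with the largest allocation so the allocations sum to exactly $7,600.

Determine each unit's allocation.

Unit 4A: $700; Unit PH2: $2,775; Unit G1: $725; Unit 5B: $2,850; Unit 4B: $550

Totals — floor area 24,136, metered usage 9,714.
Combined weights (20% floor area + 80% metered usage): Unit 4A 0.0928; Unit PH2 0.3666; Unit G1 0.0964; Unit 5B 0.3725; Unit 4B 0.0717.
Proportional shares: Unit 4A 705.18; Unit PH2 2,786.08; Unit G1 732.92; Unit 5B 2,831.13; Unit 4B 544.68.
At nearest $25: Unit 4A $700; Unit PH2 $2,775; Unit G1 $725; Unit 5B $2,825; Unit 4B $550. Sum = $7,575.
Difference $7,600 − $7,575 = +$25 applied to largest allocation (Unit 5B): Unit 5B becomes $2,850.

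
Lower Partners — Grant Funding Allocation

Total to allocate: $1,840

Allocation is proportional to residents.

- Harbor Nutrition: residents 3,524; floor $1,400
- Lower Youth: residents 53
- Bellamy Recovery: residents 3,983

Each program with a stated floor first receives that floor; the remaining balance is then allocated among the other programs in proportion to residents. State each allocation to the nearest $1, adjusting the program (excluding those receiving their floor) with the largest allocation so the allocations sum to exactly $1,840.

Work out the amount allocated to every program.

Guaranteed amounts: Harbor Nutrition $1,400. Residual $440.
Residual split over remaining residents 4,036: Lower Youth 5.78 → $6; Bellamy Recovery 434.22 → $434.

Harbor Nutrition: $1,400; Lower Youth: $6; Bellamy Recovery: $434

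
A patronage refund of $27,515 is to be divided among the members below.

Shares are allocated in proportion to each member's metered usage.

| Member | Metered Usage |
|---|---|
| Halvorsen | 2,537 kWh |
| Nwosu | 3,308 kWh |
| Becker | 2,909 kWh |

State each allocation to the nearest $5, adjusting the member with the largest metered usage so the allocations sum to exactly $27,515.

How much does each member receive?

Halvorsen: $7,975 · Nwosu: $10,395 · Becker: $9,145

Sum of metered usage: 2,537 + 3,308 + 2,909 = 8,754.
Raw shares: Halvorsen 7,974.13; Nwosu 10,397.49; Becker 9,143.38.
At nearest $5: Halvorsen $7,975; Nwosu $10,395; Becker $9,145. Sum = $27,515.
No rounding difference to absorb.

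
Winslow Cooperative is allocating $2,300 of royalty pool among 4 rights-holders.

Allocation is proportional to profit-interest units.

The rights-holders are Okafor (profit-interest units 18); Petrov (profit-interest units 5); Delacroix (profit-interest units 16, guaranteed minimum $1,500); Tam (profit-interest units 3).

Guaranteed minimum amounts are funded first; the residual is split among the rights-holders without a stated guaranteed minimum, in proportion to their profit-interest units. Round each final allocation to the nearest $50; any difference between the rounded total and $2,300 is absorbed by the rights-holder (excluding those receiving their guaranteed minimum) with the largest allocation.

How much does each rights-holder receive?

Guaranteed amounts: Delacroix $1,500. Balance $800.
Balance split over remaining profit-interest units 26: Okafor 553.85 → $550; Petrov 153.85 → $150; Tam 92.31 → $100.

Okafor: $550 · Petrov: $150 · Delacroix: $1,500 · Tam: $100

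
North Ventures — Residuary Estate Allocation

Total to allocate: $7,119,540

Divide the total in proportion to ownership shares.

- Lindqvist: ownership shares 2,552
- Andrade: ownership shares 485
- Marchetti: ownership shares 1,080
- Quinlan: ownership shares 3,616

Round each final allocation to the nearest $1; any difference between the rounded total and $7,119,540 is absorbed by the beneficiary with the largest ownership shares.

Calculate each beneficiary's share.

Total ownership shares = 7,733.
Pro-rata amounts: Lindqvist 2,552/7,733 × $7,119,540 = 2,349,549.47; Andrade 485/7,733 × $7,119,540 = 446,524.88; Marchetti 1,080/7,733 × $7,119,540 = 994,323.44; Quinlan 3,616/7,733 × $7,119,540 = 3,329,142.20.
After rounding ($1): Lindqvist $2,349,549; Andrade $446,525; Marchetti $994,323; Quinlan $3,329,142. Sum = $7,119,539.
Difference $7,119,540 − $7,119,539 = +$1 applied to largest ownership shares (Quinlan): Quinlan becomes $3,329,143.

Lindqvist: $2,349,549 | Andrade: $446,525 | Marchetti: $994,323 | Quinlan: $3,329,143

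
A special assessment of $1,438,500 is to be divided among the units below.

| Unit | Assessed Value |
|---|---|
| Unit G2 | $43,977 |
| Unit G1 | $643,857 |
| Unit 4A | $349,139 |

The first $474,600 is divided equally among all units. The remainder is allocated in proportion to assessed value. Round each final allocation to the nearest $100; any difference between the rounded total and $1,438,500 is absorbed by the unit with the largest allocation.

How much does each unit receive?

First tranche $474,600 split equally: $158,200 each.
Remainder $963,900 by assessed value (total 1,036,973): Unit G2 40,878.05 → $40,900; Unit G1 598,485.94 → $598,500; Unit 4A 324,536.01 → $324,500.
Totals: Unit G2 $158,200 + $40,900 = $199,100; Unit G1 $158,200 + $598,500 = $756,700; Unit 4A $158,200 + $324,500 = $482,700.

Unit G2: $199,100; Unit G1: $756,700; Unit 4A: $482,700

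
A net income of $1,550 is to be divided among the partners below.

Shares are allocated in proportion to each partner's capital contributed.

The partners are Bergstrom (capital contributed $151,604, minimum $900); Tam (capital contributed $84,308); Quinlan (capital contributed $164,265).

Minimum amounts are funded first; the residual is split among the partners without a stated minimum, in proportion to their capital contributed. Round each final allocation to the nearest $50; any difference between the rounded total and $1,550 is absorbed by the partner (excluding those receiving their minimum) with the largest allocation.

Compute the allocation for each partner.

Fund the minimums — Bergstrom $900. Balance $650.
Balance split over remaining capital contributed 248,573: Tam 220.46 → $200; Quinlan 429.54 → $450.

Bergstrom: $900 | Tam: $200 | Quinlan: $450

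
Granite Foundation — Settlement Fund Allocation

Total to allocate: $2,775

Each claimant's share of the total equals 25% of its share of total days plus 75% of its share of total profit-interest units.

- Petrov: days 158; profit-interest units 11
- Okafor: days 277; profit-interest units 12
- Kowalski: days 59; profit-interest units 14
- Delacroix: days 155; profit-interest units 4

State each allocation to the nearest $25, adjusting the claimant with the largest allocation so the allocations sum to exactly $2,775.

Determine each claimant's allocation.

Days total 649; profit-interest units total 41.
Blended shares (25% days + 75% profit-interest units): Petrov 0.2621; Okafor 0.3262; Kowalski 0.2788; Delacroix 0.1329.
Raw shares: Petrov 727.28; Okafor 905.25; Kowalski 773.74; Delacroix 368.74.
After rounding ($25): Petrov $725; Okafor $900; Kowalski $775; Delacroix $375. Sum = $2,775.
No rounding difference to absorb.

Petrov: $725; Okafor: $900; Kowalski: $775; Delacroix: $375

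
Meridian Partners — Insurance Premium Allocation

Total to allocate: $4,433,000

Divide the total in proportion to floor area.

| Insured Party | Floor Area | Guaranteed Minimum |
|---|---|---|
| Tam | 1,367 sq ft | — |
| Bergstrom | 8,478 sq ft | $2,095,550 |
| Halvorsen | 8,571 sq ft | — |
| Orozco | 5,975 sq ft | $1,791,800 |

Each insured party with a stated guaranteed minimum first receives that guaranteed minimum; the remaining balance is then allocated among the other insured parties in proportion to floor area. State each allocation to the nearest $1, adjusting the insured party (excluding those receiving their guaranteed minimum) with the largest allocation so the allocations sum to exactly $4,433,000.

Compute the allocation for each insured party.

Tam: $75,056; Bergstrom: $2,095,550; Halvorsen: $470,594; Orozco: $1,791,800

Minimums first: Bergstrom $2,095,550; Orozco $1,791,800. Balance $545,650.
Balance split over remaining floor area 9,938: Tam 75,055.70 → $75,056; Halvorsen 470,594.30 → $470,594.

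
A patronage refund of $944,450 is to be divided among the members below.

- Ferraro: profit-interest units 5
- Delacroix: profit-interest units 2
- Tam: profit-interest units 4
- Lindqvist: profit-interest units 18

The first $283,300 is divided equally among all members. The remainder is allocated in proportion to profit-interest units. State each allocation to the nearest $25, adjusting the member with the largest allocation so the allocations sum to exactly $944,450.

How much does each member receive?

Ferraro: $184,825 | Delacroix: $116,425 | Tam: $162,025 | Lindqvist: $481,175

First tranche $283,300 split equally: $70,825 each.
Remainder $661,150 by profit-interest units (total 29): Ferraro 113,991.38 → $114,000; Delacroix 45,596.55 → $45,600; Tam 91,193.10 → $91,200; Lindqvist 410,368.97 → $410,375.
Rounding difference −$25 on remainder applied to Lindqvist.
Totals: Ferraro $70,825 + $114,000 = $184,825; Delacroix $70,825 + $45,600 = $116,425; Tam $70,825 + $91,200 = $162,025; Lindqvist $70,825 + $410,350 = $481,175.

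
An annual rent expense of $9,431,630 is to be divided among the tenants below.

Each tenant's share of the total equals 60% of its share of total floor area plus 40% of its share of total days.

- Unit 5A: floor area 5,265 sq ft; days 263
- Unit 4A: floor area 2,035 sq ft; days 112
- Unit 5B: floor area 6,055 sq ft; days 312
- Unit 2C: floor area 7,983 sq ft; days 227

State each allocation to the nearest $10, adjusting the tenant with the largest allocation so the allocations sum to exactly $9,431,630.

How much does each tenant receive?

Unit 5A: $2,481,880; Unit 4A: $1,001,990; Unit 5B: $2,893,650; Unit 2C: $3,054,110

Floor area total 21,338; days total 914.
Composite weights (60% floor area + 40% days): Unit 5A 0.2631; Unit 4A 0.1062; Unit 5B 0.3068; Unit 2C 0.3238.
Proportional shares: Unit 5A 2,481,878.81; Unit 4A 1,001,989.73; Unit 5B 2,893,645.78; Unit 2C 3,054,115.68.
After rounding ($10): Unit 5A $2,481,880; Unit 4A $1,001,990; Unit 5B $2,893,650; Unit 2C $3,054,120. Sum = $9,431,640.
Difference $9,431,630 − $9,431,640 = −$10 applied to largest allocation (Unit 2C): Unit 2C becomes $3,054,110.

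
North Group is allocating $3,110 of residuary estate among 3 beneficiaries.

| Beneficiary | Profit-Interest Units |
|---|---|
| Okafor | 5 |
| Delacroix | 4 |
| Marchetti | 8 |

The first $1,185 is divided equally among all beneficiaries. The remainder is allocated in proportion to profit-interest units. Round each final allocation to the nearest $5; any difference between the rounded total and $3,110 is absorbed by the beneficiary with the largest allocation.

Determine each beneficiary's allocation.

$1,185 shared equally gives $395 per beneficiary.
Remainder $1,925 by profit-interest units (total 17): Okafor 566.18 → $565; Delacroix 452.94 → $455; Marchetti 905.88 → $905.
Totals: Okafor $395 + $565 = $960; Delacroix $395 + $455 = $850; Marchetti $395 + $905 = $1,300.

Okafor: $960 | Delacroix: $850 | Marchetti: $1,300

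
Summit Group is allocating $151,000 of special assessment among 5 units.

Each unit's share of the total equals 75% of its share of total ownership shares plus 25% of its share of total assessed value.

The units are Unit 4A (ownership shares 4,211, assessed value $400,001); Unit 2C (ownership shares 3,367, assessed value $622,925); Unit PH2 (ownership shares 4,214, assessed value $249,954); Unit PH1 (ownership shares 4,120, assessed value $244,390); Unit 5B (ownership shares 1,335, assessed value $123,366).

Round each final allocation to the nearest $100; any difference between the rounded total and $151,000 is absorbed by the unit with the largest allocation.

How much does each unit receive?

Totals — ownership shares 17,247, assessed value 1,640,636.
Composite weights (75% ownership shares + 25% assessed value): Unit 4A 0.2441; Unit 2C 0.2413; Unit PH2 0.2213; Unit PH1 0.2164; Unit 5B 0.0769.
Pro-rata amounts: Unit 4A 36,854.71; Unit 2C 36,442.04; Unit PH2 33,421.92; Unit PH1 32,676.66; Unit 5B 11,604.66.
After rounding ($100): Unit 4A $36,900; Unit 2C $36,400; Unit PH2 $33,400; Unit PH1 $32,700; Unit 5B $11,600. Sum = $151,000.
Sum already equals the total — no adjustment.

Unit 4A: $36,900 · Unit 2C: $36,400 · Unit PH2: $33,400 · Unit PH1: $32,700 · Unit 5B: $11,600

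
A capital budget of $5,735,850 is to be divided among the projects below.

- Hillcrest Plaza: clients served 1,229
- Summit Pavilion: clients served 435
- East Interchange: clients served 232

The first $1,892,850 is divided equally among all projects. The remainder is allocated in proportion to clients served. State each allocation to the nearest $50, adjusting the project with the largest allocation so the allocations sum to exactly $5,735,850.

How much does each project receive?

Hillcrest Plaza: $3,122,000 · Summit Pavilion: $1,512,650 · East Interchange: $1,101,200

$1,892,850 shared equally gives $630,950 per project.
Remainder $3,843,000 by clients served (total 1,896): Hillcrest Plaza 2,491,058.54 → $2,491,050; Summit Pavilion 881,700.95 → $881,700; East Interchange 470,240.51 → $470,250.
Totals: Hillcrest Plaza $630,950 + $2,491,050 = $3,122,000; Summit Pavilion $630,950 + $881,700 = $1,512,650; East Interchange $630,950 + $470,250 = $1,101,200.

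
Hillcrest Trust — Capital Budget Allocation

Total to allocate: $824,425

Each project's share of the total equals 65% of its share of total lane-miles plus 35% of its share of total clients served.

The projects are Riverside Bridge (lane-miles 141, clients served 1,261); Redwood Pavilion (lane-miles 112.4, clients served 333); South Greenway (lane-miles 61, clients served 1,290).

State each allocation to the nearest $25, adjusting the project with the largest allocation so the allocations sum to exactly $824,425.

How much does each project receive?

Riverside Bridge: $366,500 · Redwood Pavilion: $224,900 · South Greenway: $233,025

Lane-miles total 314.4; clients served total 2,884.
Blended shares (65% lane-miles + 35% clients served): Riverside Bridge 0.4445; Redwood Pavilion 0.2728; South Greenway 0.2827.
Raw shares: Riverside Bridge 366,491.22; Redwood Pavilion 224,896.34; South Greenway 233,037.44.
At nearest $25: Riverside Bridge $366,500; Redwood Pavilion $224,900; South Greenway $233,025. Sum = $824,425.
Rounded total matches; no reconciliation needed.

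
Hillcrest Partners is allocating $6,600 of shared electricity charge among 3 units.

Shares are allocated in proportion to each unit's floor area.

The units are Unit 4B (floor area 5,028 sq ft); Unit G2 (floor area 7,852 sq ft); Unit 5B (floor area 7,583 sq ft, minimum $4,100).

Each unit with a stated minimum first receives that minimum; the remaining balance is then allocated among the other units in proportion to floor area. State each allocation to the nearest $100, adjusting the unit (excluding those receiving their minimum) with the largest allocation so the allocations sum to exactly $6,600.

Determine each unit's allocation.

Guaranteed amounts: Unit 5B $4,100. Remaining pool $2,500.
Remaining pool split over remaining floor area 12,880: Unit 4B 975.93 → $1,000; Unit G2 1,524.07 → $1,500.

Unit 4B: $1,000 | Unit G2: $1,500 | Unit 5B: $4,100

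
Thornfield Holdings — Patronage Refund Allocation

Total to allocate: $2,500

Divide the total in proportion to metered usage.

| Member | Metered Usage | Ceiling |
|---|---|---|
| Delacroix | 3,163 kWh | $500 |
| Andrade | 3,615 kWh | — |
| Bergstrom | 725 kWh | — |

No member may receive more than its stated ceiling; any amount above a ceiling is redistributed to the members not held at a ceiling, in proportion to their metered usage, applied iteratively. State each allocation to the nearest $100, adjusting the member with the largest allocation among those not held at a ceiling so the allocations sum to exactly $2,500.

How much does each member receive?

Sum of metered usage: 7,503.
Pro-rata shares before constraints: Delacroix 1,053.91; Andrade 1,204.52; Bergstrom 241.57.
Held at cap: Delacroix ($500); residual $2,000 reallocated over remaining metered usage 4,340.
Shares after redistribution: Andrade 1,665.90 → $1,700; Bergstrom 334.10 → $300.

Delacroix: $500 · Andrade: $1,700 · Bergstrom: $300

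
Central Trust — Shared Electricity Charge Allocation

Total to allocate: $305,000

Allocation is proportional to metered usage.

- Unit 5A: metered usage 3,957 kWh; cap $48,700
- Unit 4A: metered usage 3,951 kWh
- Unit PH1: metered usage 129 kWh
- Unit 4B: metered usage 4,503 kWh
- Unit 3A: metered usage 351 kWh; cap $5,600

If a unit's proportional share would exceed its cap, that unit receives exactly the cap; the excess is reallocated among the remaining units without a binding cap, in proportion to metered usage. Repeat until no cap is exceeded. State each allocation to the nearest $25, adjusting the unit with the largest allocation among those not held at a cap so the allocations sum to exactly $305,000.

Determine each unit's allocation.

Combined metered usage = 12,891.
Unconstrained shares: Unit 5A 93,622.29; Unit 4A 93,480.34; Unit PH1 3,052.13; Unit 4B 106,540.61; Unit 3A 8,304.63.
Capped: Unit 5A ($48,700), Unit 3A ($5,600); balance $250,700 reallocated over remaining metered usage 8,583.
Remaining shares: Unit 4A 115,404.37 → $115,400; Unit PH1 3,767.95 → $3,775; Unit 4B 131,527.68 → $131,525.

Unit 5A: $48,700; Unit 4A: $115,400; Unit PH1: $3,775; Unit 4B: $131,525; Unit 3A: $5,600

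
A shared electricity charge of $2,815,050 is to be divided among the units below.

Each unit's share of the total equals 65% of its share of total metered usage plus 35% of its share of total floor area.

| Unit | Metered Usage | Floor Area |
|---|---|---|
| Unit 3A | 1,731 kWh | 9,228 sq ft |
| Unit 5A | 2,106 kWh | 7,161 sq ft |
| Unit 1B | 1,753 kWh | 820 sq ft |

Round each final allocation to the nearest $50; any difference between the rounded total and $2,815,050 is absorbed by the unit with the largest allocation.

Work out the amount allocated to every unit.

Totals — metered usage 5,590, floor area 17,209.
Combined weights (65% metered usage + 35% floor area): Unit 3A 0.3890; Unit 5A 0.3905; Unit 1B 0.2205.
Raw shares: Unit 3A 1,094,941.66; Unit 5A 1,099,348.91; Unit 1B 620,759.43.
After rounding ($50): Unit 3A $1,094,950; Unit 5A $1,099,350; Unit 1B $620,750. Sum = $2,815,050.
No rounding difference to absorb.

Unit 3A: $1,094,950; Unit 5A: $1,099,350; Unit 1B: $620,750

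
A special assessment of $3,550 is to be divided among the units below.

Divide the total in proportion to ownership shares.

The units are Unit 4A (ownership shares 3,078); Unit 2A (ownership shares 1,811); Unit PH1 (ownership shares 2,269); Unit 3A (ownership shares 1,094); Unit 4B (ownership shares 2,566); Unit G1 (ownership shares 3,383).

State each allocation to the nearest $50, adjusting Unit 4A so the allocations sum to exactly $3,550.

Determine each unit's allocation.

Unit 4A: $800 | Unit 2A: $450 | Unit PH1: $550 | Unit 3A: $250 | Unit 4B: $650 | Unit G1: $850

Ownership shares total: 14,201.
Raw shares: Unit 4A 3,078/14,201 × $3,550 = 769.45; Unit 2A 1,811/14,201 × $3,550 = 452.72; Unit PH1 2,269/14,201 × $3,550 = 567.21; Unit 3A 1,094/14,201 × $3,550 = 273.48; Unit 4B 2,566/14,201 × $3,550 = 641.45; Unit G1 3,383/14,201 × $3,550 = 845.69.
At nearest $50: Unit 4A $750; Unit 2A $450; Unit PH1 $550; Unit 3A $250; Unit 4B $650; Unit G1 $850. Sum = $3,500.
Difference $3,550 − $3,500 = +$50 applied to Unit 4A: Unit 4A becomes $800.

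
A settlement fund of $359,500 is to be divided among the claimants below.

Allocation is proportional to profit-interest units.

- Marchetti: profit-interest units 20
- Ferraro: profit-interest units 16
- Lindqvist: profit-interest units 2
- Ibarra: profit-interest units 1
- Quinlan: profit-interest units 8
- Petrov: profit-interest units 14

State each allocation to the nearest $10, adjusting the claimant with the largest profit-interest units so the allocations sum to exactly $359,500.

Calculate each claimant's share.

Marchetti: $117,860 | Ferraro: $94,300 | Lindqvist: $11,790 | Ibarra: $5,890 | Quinlan: $47,150 | Petrov: $82,510

Total profit-interest units = 61.
Unrounded shares: Marchetti 20/61 × $359,500 = 117,868.85; Ferraro 16/61 × $359,500 = 94,295.08; Lindqvist 2/61 × $359,500 = 11,786.89; Ibarra 1/61 × $359,500 = 5,893.44; Quinlan 8/61 × $359,500 = 47,147.54; Petrov 14/61 × $359,500 = 82,508.20.
At nearest $10: Marchetti $117,870; Ferraro $94,300; Lindqvist $11,790; Ibarra $5,890; Quinlan $47,150; Petrov $82,510. Sum = $359,510.
Difference $359,500 − $359,510 = −$10 applied to largest profit-interest units (Marchetti): Marchetti becomes $117,860.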